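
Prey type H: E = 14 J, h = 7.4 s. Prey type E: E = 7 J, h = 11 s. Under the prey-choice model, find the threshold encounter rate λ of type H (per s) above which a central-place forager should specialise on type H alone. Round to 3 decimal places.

The zero-one rule: include type E iff E₂/h₂ > λE₁/(1+λh₁). Equality gives the switch point.
λE₁h₂ = E₂ + λE₂h₁ ⇒ λ = E₂/(E₁h₂ − E₂h₁) = 7/(154 − 51.8) = 0.06849 per s.

0.068 per s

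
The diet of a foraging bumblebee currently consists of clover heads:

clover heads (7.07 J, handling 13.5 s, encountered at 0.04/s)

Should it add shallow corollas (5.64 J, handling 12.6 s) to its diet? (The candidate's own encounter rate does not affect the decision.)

Current rate: (0.04×7.07)/(1 + 0.04×13.5) = 0.1836 J/s.
Profitability of shallow corollas: 5.64/12.6 = 0.4476 J/s.
0.4476 > 0.1836, so adding shallow corollas raises the average — include it.

Yes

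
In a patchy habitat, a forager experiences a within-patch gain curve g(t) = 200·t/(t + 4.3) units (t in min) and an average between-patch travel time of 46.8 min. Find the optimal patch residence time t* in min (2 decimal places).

14.19 min

By the marginal value theorem, leave when the instantaneous gain rate g'(t) equals the habitat-wide average g(t)/(T + t).
g'(t) = 200·4.3/(t + 4.3)². Setting 200·4.3/(t+4.3)² = 200t/[(t+4.3)(46.8+t)] gives 4.3(46.8+t) = t(t+4.3), so t² = 4.3×46.8 = 201.2.
t* = √201.2 = 14.19 min.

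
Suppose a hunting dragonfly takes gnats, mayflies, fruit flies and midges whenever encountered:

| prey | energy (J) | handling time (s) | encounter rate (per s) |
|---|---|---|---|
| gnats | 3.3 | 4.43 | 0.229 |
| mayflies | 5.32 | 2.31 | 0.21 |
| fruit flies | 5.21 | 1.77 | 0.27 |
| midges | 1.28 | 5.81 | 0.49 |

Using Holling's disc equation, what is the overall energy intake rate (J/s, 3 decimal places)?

0.671 J/s

R = (0.229×3.3 + 0.21×5.32 + 0.27×5.21 + 0.49×1.28) / (1 + 0.229×4.43 + 0.21×2.31 + 0.27×1.77 + 0.49×5.81) = 3.907/5.824 = 0.6708 J/s.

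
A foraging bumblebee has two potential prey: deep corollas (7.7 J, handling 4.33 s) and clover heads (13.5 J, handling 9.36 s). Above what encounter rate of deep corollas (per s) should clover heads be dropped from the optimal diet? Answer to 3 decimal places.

At the threshold, the rate on deep corollas alone equals the profitability of clover heads: λ·7.7/(1 + λ·4.33) = 13.5/9.36 = 1.442.
Rearranging, λ(7.7 − 1.442×4.33) = 1.442, so λ = 1.442/1.455 = 0.9914 per s.

0.991 per s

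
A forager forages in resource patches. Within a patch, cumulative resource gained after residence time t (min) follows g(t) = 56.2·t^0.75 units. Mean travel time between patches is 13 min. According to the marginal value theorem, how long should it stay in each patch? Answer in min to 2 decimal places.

39.00 min

By the marginal value theorem, leave when the instantaneous gain rate g'(t) equals the habitat-wide average g(t)/(T + t).
g'(t) = 0.75·56.2·t^-0.25. Setting 0.75·56.2·t^-0.25 = 56.2·t^0.75/(13+t) gives 0.75(13+t) = t, so 0.25·t = 0.75×13.
t* = 0.75×13/0.25 = 39 min.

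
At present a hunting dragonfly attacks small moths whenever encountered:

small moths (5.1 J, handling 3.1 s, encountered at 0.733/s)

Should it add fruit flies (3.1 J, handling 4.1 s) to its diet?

On small moths alone, R = ΣλE/(1+Σλh) = 3.738/3.272 = 1.142 J/s.
Profitability of fruit flies: 3.1/4.1 = 0.7561 J/s.
Since 0.7561 < R, time spent handling fruit flies is better spent searching.

No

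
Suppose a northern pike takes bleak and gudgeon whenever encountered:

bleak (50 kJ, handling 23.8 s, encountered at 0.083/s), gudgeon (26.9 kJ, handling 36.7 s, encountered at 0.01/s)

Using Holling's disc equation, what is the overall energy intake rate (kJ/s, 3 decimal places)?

R = Σλ_iE_i / (1 + Σλ_ih_i)
Numerator: 0.083×50 + 0.01×26.9 = 4.419
Denominator: 1 + 0.083×23.8 + 0.01×36.7 = 3.342
R = 4.419/3.342 = 1.322 kJ/s

1.322 kJ/s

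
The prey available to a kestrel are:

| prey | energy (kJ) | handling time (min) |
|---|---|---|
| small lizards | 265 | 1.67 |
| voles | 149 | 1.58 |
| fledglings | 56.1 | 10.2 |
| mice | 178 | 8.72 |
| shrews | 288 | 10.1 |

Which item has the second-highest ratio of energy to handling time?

In descending order of E/h:
small lizards: 265/1.67 = 159 kJ/min
voles: 149/1.58 = 94.3 kJ/min
shrews: 288/10.1 = 28.5 kJ/min
mice: 178/8.72 = 20.4 kJ/min
fledglings: 56.1/10.2 = 5.5 kJ/min

voles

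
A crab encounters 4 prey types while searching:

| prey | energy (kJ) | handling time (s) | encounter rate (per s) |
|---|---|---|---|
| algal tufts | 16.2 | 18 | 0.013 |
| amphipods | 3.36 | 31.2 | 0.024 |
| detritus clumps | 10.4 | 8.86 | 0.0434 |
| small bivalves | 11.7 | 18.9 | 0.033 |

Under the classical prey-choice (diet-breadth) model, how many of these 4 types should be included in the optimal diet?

3

Profitabilities (E/h, kJ/s): detritus clumps 1.17, algal tufts 0.9, small bivalves 0.619, amphipods 0.108. Add prey in this order while the next type's profitability exceeds the intake rate on those already taken.
Rate on top 1: 0.326. algal tufts: 0.9 > 0.326 → include.
Rate on top 2: 0.409. small bivalves: 0.619 > 0.409 → include.
Rate on top 3: 0.4674. amphipods: 0.108 < 0.4674 → exclude; stop.
Optimal diet: detritus clumps, algal tufts, small bivalves — 3 of 4 types.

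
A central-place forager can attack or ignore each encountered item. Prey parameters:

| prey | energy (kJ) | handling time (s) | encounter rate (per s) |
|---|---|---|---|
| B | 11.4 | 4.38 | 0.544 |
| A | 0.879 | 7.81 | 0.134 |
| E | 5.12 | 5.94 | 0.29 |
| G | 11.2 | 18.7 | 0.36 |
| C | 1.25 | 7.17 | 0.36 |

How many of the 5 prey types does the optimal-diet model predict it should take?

1

Rank by E/h (kJ/s): B 2.6, E 0.862, G 0.599, C 0.174, A 0.113. Include each in turn until the next type's E/h falls below the running intake rate.
Rate on top 1: 1.833. E: 0.862 < 1.833 → exclude; stop.
Optimal diet: B — 1 of 5 types.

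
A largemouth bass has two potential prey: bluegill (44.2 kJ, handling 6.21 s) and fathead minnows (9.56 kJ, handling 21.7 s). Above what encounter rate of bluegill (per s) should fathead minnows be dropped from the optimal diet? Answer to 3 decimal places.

0.011 per s

Drop fathead minnows once their profitability E₂/h₂ falls below the rate achievable on bluegill alone: E₂/h₂ = λE₁/(1 + λh₁).
Solve for λ: λE₁h₂ = E₂(1 + λh₁) → λ(E₁h₂ − E₂h₁) = E₂ → λ = E₂/(E₁h₂ − E₂h₁).
λ = 9.56/(44.2×21.7 − 9.56×6.21) = 9.56/899.8 = 0.01062 per s.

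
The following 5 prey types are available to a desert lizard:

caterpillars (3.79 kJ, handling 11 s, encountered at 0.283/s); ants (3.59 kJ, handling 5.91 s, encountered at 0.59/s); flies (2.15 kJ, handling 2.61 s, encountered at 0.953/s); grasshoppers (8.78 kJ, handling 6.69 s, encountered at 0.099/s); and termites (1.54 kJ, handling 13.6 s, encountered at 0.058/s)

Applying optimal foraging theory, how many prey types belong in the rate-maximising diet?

Profitabilities (E/h, kJ/s): grasshoppers 1.31, flies 0.824, ants 0.607, caterpillars 0.345, termites 0.113. Add prey in this order while the next type's profitability exceeds the intake rate on those already taken.
Rate on top 1: 0.5229. flies: 0.824 > 0.5229 → include.
Rate on top 2: 0.7032. ants: 0.607 < 0.7032 → exclude; stop.
Optimal diet: grasshoppers, flies — 2 of 5 types.

2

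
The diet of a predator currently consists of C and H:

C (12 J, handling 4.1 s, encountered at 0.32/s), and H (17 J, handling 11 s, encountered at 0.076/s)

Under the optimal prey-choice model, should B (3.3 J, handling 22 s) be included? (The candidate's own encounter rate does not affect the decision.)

No

Intake rate on the current diet: R = (0.32×12 + 0.076×17) / (1 + 0.32×4.1 + 0.076×11) = 5.132/3.148 = 1.63 J/s.
Profitability of B: 3.3/22 = 0.15 J/s.
0.15 < 1.63, so adding B would lower the average — exclude it.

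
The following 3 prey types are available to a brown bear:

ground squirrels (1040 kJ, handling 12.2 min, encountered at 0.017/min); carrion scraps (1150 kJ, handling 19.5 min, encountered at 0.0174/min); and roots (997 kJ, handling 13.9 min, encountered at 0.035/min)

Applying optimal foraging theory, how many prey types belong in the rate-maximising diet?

3

Rank by E/h (kJ/min): ground squirrels 85.2, roots 71.7, carrion scraps 59. Include each in turn until the next type's E/h falls below the running intake rate.
Rate on top 1: 14.64. roots: 71.7 > 14.64 → include.
Rate on top 2: 31.04. carrion scraps: 59 > 31.04 → include.
Optimal diet: ground squirrels, roots, carrion scraps — 3 of 3 types.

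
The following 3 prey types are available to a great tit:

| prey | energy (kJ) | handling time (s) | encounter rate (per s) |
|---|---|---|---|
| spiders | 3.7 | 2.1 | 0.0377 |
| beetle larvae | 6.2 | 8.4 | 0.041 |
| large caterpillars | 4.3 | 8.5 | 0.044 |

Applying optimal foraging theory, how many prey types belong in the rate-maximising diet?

3

Profitabilities (E/h, kJ/s): spiders 1.76, beetle larvae 0.738, large caterpillars 0.506. Add prey in this order while the next type's profitability exceeds the intake rate on those already taken.
Rate on top 1: 0.1293. beetle larvae: 0.738 > 0.1293 → include.
Rate on top 2: 0.2766. large caterpillars: 0.506 > 0.2766 → include.
Optimal diet: spiders, beetle larvae, large caterpillars — 3 of 3 types.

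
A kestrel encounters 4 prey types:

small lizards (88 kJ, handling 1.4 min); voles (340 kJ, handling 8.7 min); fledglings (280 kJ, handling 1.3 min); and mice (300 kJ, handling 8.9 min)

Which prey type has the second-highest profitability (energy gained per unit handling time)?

In descending order of E/h:
fledglings: 280/1.3 = 215 kJ/min
small lizards: 88/1.4 = 62.9 kJ/min
voles: 340/8.7 = 39.1 kJ/min
mice: 300/8.9 = 33.7 kJ/min

small lizards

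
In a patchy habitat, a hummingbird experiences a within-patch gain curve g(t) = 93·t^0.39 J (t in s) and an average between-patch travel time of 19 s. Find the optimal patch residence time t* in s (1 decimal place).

Maximise g(t)/(T+t): set derivative to zero → g'(t)(T+t) = g(t).
g'(t) = 0.39·93·t^-0.61. Setting 0.39·93·t^-0.61 = 93·t^0.39/(19+t) gives 0.39(19+t) = t, so 0.61·t = 0.39×19.
t* = 0.39×19/0.61 = 12.15 s.

12.1 s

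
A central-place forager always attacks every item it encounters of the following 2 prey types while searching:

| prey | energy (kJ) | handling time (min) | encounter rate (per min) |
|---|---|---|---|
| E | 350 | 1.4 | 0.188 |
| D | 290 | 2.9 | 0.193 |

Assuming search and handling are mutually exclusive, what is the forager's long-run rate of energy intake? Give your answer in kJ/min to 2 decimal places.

Energy encountered per unit search time: 0.188×350 + 0.193×290 = 121.8 kJ/min.
Handling time per unit search time: 0.188×1.4 + 0.193×2.9 = 0.8229.
Rate = 121.8/(1 + 0.8229) = 66.8 kJ/min.

66.80 kJ/min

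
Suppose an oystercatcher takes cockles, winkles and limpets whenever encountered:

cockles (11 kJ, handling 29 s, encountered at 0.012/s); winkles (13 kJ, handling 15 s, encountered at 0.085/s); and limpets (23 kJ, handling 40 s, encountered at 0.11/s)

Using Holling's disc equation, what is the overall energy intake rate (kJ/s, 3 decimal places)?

0.536 kJ/s

R = Σλ_iE_i / (1 + Σλ_ih_i)
Numerator: 0.012×11 + 0.085×13 + 0.11×23 = 3.767
Denominator: 1 + 0.012×29 + 0.085×15 + 0.11×40 = 7.023
R = 3.767/7.023 = 0.5364 kJ/s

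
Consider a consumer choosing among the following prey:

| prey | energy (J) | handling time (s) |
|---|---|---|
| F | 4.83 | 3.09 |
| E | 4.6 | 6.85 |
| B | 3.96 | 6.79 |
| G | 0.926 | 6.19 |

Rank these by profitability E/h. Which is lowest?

G

Profitability E/h (J/s): F = 4.83/3.09 = 1.56, E = 4.6/6.85 = 0.672, B = 3.96/6.79 = 0.583, G = 0.926/6.19 = 0.15.
Ranked: F > E > B > G.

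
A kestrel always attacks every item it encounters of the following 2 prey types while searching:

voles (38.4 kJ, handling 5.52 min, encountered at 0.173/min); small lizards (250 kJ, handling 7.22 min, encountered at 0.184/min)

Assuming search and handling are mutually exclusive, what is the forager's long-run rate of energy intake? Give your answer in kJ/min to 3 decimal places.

16.033 kJ/min

R = Σλ_iE_i / (1 + Σλ_ih_i)
Numerator: 0.173×38.4 + 0.184×250 = 52.64
Denominator: 1 + 0.173×5.52 + 0.184×7.22 = 3.283
R = 52.64/3.283 = 16.03 kJ/min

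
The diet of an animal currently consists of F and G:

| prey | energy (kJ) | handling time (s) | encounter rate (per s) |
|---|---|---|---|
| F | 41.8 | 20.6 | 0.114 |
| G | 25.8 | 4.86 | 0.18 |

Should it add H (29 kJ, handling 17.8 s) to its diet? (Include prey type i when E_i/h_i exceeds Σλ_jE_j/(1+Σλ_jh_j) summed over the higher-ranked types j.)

Intake rate on the current diet: R = (0.114×41.8 + 0.18×25.8) / (1 + 0.114×20.6 + 0.18×4.86) = 9.409/4.223 = 2.228 kJ/s.
H: E/h = 29/17.8 = 1.629 kJ/s.
Since 1.629 < R, time spent handling H is better spent searching.

No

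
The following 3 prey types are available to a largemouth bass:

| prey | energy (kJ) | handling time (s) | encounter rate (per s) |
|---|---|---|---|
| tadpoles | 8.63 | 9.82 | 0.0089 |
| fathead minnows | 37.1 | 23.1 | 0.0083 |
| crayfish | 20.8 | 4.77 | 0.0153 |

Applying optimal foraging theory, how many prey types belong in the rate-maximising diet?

3

Profitabilities (E/h, kJ/s): crayfish 4.36, fathead minnows 1.61, tadpoles 0.879. Add prey in this order while the next type's profitability exceeds the intake rate on those already taken.
Rate on top 1: 0.2966. fathead minnows: 1.61 > 0.2966 → include.
Rate on top 2: 0.4951. tadpoles: 0.879 > 0.4951 → include.
Optimal diet: crayfish, fathead minnows, tadpoles — 3 of 3 types.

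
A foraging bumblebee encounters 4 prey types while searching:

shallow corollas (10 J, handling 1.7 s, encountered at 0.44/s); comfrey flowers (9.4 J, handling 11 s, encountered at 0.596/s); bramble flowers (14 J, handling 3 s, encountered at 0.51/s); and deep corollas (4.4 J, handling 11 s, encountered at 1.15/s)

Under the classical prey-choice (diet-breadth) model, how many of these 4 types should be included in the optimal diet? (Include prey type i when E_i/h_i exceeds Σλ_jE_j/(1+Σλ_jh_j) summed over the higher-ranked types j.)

Rank by E/h (J/s): shallow corollas 5.88, bramble flowers 4.67, comfrey flowers 0.855, deep corollas 0.4. Include each in turn until the next type's E/h falls below the running intake rate.
Rate on top 1: 2.517. bramble flowers: 4.67 > 2.517 → include.
Rate on top 2: 3.52. comfrey flowers: 0.855 < 3.52 → exclude; stop.
Optimal diet: shallow corollas, bramble flowers — 2 of 4 types.

2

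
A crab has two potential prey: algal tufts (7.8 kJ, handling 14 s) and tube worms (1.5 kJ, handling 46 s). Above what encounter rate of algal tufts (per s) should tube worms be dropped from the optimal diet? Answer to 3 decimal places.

At the threshold, the rate on algal tufts alone equals the profitability of tube worms: λ·7.8/(1 + λ·14) = 1.5/46 = 0.03261.
Rearranging, λ(7.8 − 0.03261×14) = 0.03261, so λ = 0.03261/7.343 = 0.00444 per s.

0.004 per s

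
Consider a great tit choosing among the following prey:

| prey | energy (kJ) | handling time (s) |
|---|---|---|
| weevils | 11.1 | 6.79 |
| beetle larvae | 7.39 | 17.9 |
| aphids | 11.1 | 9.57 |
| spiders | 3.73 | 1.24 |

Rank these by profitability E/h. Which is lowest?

In descending order of E/h:
spiders: 3.73/1.24 = 3.01 kJ/s
weevils: 11.1/6.79 = 1.63 kJ/s
aphids: 11.1/9.57 = 1.16 kJ/s
beetle larvae: 7.39/17.9 = 0.413 kJ/s

beetle larvae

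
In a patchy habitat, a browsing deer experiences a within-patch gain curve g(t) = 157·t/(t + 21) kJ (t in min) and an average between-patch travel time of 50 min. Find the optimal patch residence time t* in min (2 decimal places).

32.40 min

By the marginal value theorem, leave when the instantaneous gain rate g'(t) equals the habitat-wide average g(t)/(T + t).
g'(t) = 157·21/(t + 21)². Setting 157·21/(t+21)² = 157t/[(t+21)(50+t)] gives 21(50+t) = t(t+21), so t² = 21×50 = 1050.
t* = √1050 = 32.4 min.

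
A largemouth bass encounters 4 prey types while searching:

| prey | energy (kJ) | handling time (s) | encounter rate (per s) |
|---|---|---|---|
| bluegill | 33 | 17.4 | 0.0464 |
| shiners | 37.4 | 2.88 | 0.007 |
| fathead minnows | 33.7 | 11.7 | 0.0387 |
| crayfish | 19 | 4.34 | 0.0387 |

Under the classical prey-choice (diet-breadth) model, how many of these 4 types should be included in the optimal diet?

4

Profitabilities (E/h, kJ/s): shiners 13, crayfish 4.38, fathead minnows 2.88, bluegill 1.9. Add prey in this order while the next type's profitability exceeds the intake rate on those already taken.
Rate on top 1: 0.2566. crayfish: 4.38 > 0.2566 → include.
Rate on top 2: 0.8392. fathead minnows: 2.88 > 0.8392 → include.
Rate on top 3: 1.402. bluegill: 1.9 > 1.402 → include.
Optimal diet: shiners, crayfish, fathead minnows, bluegill — 4 of 4 types.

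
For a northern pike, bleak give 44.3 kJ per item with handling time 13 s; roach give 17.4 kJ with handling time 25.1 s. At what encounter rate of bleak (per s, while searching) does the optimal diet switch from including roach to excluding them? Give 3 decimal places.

0.020 per s

At the threshold, the rate on bleak alone equals the profitability of roach: λ·44.3/(1 + λ·13) = 17.4/25.1 = 0.6932.
Rearranging, λ(44.3 − 0.6932×13) = 0.6932, so λ = 0.6932/35.29 = 0.01964 per s.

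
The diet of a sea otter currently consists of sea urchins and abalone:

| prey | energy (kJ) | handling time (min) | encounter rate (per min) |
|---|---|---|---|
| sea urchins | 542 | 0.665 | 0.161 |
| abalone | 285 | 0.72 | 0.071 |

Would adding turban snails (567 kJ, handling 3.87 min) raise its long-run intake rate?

Yes

Current rate: (0.161×542 + 0.071×285)/(1 + 0.161×0.665 + 0.071×0.72) = 92.82 kJ/min.
turban snails: E/h = 567/3.87 = 146.5 kJ/min.
Since 146.5 > R, including turban snails increases the long-run rate.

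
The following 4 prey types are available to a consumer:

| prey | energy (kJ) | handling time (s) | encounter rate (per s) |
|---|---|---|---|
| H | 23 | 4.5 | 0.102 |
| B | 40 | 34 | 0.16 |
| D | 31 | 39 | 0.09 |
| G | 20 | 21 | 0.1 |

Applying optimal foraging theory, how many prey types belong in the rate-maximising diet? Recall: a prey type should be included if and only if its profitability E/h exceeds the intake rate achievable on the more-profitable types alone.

E/h in descending order: H 5.11, B 1.18, G 0.952, D 0.795 kJ/s. The optimal diet is the largest prefix of this list for which every included type satisfies E_i/h_i > R on the types above it.
Rate on top 1: 1.608. B: 1.18 < 1.608 → exclude; stop.
Optimal diet: H — 1 of 4 types.

1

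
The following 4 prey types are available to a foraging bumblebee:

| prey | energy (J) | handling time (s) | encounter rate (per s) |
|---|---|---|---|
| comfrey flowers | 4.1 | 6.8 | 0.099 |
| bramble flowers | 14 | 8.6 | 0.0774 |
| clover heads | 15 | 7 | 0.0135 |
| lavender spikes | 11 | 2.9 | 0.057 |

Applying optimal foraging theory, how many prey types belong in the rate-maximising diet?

3

Profitabilities (E/h, J/s): lavender spikes 3.79, clover heads 2.14, bramble flowers 1.63, comfrey flowers 0.603. Add prey in this order while the next type's profitability exceeds the intake rate on those already taken.
Rate on top 1: 0.5381. clover heads: 2.14 > 0.5381 → include.
Rate on top 2: 0.6584. bramble flowers: 1.63 > 0.6584 → include.
Rate on top 3: 0.9936. comfrey flowers: 0.603 < 0.9936 → exclude; stop.
Optimal diet: lavender spikes, clover heads, bramble flowers — 3 of 4 types.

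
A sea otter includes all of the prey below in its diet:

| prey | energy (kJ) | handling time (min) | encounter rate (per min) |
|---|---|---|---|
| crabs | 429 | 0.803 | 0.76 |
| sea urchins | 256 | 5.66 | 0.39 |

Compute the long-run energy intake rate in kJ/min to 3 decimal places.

R = Σλ_iE_i / (1 + Σλ_ih_i)
Numerator: 0.76×429 + 0.39×256 = 425.9
Denominator: 1 + 0.76×0.803 + 0.39×5.66 = 3.818
R = 425.9/3.818 = 111.6 kJ/min

111.555 kJ/min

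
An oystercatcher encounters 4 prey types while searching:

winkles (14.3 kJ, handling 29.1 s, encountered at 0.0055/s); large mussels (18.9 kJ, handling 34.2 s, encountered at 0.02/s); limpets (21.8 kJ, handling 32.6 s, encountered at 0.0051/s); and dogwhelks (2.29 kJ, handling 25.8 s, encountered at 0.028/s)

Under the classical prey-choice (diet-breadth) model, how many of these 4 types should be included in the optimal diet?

Profitabilities (E/h, kJ/s): limpets 0.669, large mussels 0.553, winkles 0.491, dogwhelks 0.0888. Add prey in this order while the next type's profitability exceeds the intake rate on those already taken.
Rate on top 1: 0.09533. large mussels: 0.553 > 0.09533 → include.
Rate on top 2: 0.2644. winkles: 0.491 > 0.2644 → include.
Rate on top 3: 0.2825. dogwhelks: 0.0888 < 0.2825 → exclude; stop.
Optimal diet: limpets, large mussels, winkles — 3 of 4 types.

3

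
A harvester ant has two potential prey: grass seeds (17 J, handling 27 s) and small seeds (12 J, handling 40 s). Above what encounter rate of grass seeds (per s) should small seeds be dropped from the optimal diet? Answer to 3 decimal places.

0.034 per s

At the threshold, the rate on grass seeds alone equals the profitability of small seeds: λ·17/(1 + λ·27) = 12/40 = 0.3.
Rearranging, λ(17 − 0.3×27) = 0.3, so λ = 0.3/8.9 = 0.03371 per s.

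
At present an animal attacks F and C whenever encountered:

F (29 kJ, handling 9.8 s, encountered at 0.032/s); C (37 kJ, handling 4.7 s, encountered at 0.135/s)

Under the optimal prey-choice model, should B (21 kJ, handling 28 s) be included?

No

Current rate: (0.032×29 + 0.135×37)/(1 + 0.032×9.8 + 0.135×4.7) = 3.04 kJ/s.
Profitability of B: 21/28 = 0.75 kJ/s.
Since 0.75 < R, time spent handling B is better spent searching.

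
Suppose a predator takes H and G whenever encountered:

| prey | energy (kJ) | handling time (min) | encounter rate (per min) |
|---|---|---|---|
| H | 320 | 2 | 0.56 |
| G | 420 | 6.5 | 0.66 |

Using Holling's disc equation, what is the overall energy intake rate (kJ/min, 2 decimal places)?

71.20 kJ/min

Energy encountered per unit search time: 0.56×320 + 0.66×420 = 456.4 kJ/min.
Handling time per unit search time: 0.56×2 + 0.66×6.5 = 5.41.
Rate = 456.4/(1 + 5.41) = 71.2 kJ/min.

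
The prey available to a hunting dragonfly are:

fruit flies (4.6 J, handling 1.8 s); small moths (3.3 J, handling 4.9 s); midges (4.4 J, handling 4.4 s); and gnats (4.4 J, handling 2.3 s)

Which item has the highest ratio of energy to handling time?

In descending order of E/h:
fruit flies: 4.6/1.8 = 2.56 J/s
gnats: 4.4/2.3 = 1.91 J/s
midges: 4.4/4.4 = 1 J/s
small moths: 3.3/4.9 = 0.673 J/s

fruit flies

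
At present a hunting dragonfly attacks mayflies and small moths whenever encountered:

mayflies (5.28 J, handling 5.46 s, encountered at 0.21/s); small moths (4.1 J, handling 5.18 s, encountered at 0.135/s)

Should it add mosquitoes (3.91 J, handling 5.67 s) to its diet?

Current rate: (0.21×5.28 + 0.135×4.1)/(1 + 0.21×5.46 + 0.135×5.18) = 0.5841 J/s.
mosquitoes: E/h = 3.91/5.67 = 0.6896 J/s.
Since 0.6896 > R, including mosquitoes increases the long-run rate.

Yes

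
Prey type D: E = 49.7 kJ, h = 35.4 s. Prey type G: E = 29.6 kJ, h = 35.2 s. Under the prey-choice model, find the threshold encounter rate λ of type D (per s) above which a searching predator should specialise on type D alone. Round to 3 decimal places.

Drop type G once their profitability E₂/h₂ falls below the rate achievable on type D alone: E₂/h₂ = λE₁/(1 + λh₁).
Solve for λ: λE₁h₂ = E₂(1 + λh₁) → λ(E₁h₂ − E₂h₁) = E₂ → λ = E₂/(E₁h₂ − E₂h₁).
λ = 29.6/(49.7×35.2 − 29.6×35.4) = 29.6/701.6 = 0.04219 per s.

0.042 per s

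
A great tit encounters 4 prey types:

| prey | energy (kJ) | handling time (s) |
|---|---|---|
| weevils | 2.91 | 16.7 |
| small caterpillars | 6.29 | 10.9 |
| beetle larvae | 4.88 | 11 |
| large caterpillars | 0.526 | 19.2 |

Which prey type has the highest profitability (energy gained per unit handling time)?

In descending order of E/h:
small caterpillars: 6.29/10.9 = 0.577 kJ/s
beetle larvae: 4.88/11 = 0.444 kJ/s
weevils: 2.91/16.7 = 0.174 kJ/s
large caterpillars: 0.526/19.2 = 0.0274 kJ/s

small caterpillars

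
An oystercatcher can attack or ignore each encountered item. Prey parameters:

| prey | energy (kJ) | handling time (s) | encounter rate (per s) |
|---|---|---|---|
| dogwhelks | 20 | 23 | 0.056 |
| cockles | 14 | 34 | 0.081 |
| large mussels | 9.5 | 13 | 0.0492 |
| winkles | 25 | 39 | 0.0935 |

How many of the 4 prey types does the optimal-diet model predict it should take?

3

Profitabilities (E/h, kJ/s): dogwhelks 0.87, large mussels 0.731, winkles 0.641, cockles 0.412. Add prey in this order while the next type's profitability exceeds the intake rate on those already taken.
Rate on top 1: 0.4895. large mussels: 0.731 > 0.4895 → include.
Rate on top 2: 0.5422. winkles: 0.641 > 0.5422 → include.
Rate on top 3: 0.597. cockles: 0.412 < 0.597 → exclude; stop.
Optimal diet: dogwhelks, large mussels, winkles — 3 of 4 types.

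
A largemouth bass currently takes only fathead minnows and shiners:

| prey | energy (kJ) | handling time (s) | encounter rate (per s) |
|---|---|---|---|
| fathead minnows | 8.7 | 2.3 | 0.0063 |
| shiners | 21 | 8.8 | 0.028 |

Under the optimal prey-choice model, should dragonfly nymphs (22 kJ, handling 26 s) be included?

Current rate: (0.0063×8.7 + 0.028×21)/(1 + 0.0063×2.3 + 0.028×8.8) = 0.5098 kJ/s.
Profitability of dragonfly nymphs: 22/26 = 0.8462 kJ/s.
Since 0.8462 > R, including dragonfly nymphs increases the long-run rate.

Yes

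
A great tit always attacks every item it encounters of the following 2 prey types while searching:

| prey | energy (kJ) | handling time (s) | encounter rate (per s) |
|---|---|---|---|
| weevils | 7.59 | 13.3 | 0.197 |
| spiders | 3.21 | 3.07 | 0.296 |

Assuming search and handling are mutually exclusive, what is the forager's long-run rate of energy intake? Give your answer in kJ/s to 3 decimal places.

R = (0.197×7.59 + 0.296×3.21) / (1 + 0.197×13.3 + 0.296×3.07) = 2.445/4.529 = 0.54 kJ/s.

0.540 kJ/s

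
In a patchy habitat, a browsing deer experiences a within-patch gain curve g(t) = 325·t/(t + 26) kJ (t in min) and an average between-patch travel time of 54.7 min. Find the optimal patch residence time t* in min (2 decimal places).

By the marginal value theorem, leave when the instantaneous gain rate g'(t) equals the habitat-wide average g(t)/(T + t).
g'(t) = 325·26/(t + 26)². Setting 325·26/(t+26)² = 325t/[(t+26)(54.7+t)] gives 26(54.7+t) = t(t+26), so t² = 26×54.7 = 1422.
t* = √1422 = 37.71 min.

37.71 min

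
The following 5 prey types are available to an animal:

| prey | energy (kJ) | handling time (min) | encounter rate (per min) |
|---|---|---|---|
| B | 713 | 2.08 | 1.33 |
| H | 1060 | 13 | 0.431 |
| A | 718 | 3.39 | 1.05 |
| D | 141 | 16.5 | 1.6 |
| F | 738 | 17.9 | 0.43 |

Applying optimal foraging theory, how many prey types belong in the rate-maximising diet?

1

Rank by E/h (kJ/min): B 343, A 212, H 81.5, F 41.2, D 8.55. Include each in turn until the next type's E/h falls below the running intake rate.
Rate on top 1: 251.8. A: 212 < 251.8 → exclude; stop.
Optimal diet: B — 1 of 5 types.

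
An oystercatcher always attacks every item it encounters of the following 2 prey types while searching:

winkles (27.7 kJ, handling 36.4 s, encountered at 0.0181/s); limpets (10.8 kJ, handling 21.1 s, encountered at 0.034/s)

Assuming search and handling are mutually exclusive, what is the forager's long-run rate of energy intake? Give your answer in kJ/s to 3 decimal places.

0.366 kJ/s

R = (0.0181×27.7 + 0.034×10.8) / (1 + 0.0181×36.4 + 0.034×21.1) = 0.8686/2.376 = 0.3655 kJ/s.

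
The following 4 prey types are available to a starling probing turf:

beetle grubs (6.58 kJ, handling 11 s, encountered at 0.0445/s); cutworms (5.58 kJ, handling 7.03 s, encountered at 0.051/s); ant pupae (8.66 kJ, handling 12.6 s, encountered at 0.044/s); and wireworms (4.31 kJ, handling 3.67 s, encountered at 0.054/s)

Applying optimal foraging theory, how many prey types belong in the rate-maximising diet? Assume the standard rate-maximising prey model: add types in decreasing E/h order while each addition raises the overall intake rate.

Profitabilities (E/h, kJ/s): wireworms 1.17, cutworms 0.794, ant pupae 0.687, beetle grubs 0.598. Add prey in this order while the next type's profitability exceeds the intake rate on those already taken.
Rate on top 1: 0.1942. cutworms: 0.794 > 0.1942 → include.
Rate on top 2: 0.3323. ant pupae: 0.687 > 0.3323 → include.
Rate on top 3: 0.4255. beetle grubs: 0.598 > 0.4255 → include.
Optimal diet: wireworms, cutworms, ant pupae, beetle grubs — 4 of 4 types.

4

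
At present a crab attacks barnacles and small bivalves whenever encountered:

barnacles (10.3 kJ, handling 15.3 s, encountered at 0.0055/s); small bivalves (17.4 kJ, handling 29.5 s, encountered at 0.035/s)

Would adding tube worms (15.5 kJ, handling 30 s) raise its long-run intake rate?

Yes

On barnacles and small bivalves alone, R = ΣλE/(1+Σλh) = 0.6656/2.117 = 0.3145 kJ/s.
Profitability of tube worms: 15.5/30 = 0.5167 kJ/s.
0.5167 > 0.3145, so adding tube worms raises the average — include it.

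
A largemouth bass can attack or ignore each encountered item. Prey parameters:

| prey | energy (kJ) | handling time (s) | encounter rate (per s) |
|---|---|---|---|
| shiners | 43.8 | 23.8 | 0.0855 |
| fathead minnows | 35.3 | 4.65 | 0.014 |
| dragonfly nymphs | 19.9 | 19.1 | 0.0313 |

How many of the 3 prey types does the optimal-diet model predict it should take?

E/h in descending order: fathead minnows 7.59, shiners 1.84, dragonfly nymphs 1.04 kJ/s. The optimal diet is the largest prefix of this list for which every included type satisfies E_i/h_i > R on the types above it.
Rate on top 1: 0.464. shiners: 1.84 > 0.464 → include.
Rate on top 2: 1.367. dragonfly nymphs: 1.04 < 1.367 → exclude; stop.
Optimal diet: fathead minnows, shiners — 2 of 3 types.

2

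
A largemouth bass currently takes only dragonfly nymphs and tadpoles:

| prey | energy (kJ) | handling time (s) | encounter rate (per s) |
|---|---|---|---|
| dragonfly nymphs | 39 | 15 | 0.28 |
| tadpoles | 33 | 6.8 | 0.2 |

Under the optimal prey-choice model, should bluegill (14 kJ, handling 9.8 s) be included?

No

On dragonfly nymphs and tadpoles alone, R = ΣλE/(1+Σλh) = 17.52/6.56 = 2.671 kJ/s.
bluegill: E/h = 14/9.8 = 1.429 kJ/s.
Since 1.429 < R, time spent handling bluegill is better spent searching.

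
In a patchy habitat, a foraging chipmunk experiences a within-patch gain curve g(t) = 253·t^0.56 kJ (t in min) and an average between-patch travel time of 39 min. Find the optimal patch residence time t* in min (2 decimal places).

49.64 min

By the marginal value theorem, leave when the instantaneous gain rate g'(t) equals the habitat-wide average g(t)/(T + t).
g'(t) = 0.56·253·t^-0.44. Setting 0.56·253·t^-0.44 = 253·t^0.56/(39+t) gives 0.56(39+t) = t, so 0.44·t = 0.56×39.
t* = 0.56×39/0.44 = 49.64 min.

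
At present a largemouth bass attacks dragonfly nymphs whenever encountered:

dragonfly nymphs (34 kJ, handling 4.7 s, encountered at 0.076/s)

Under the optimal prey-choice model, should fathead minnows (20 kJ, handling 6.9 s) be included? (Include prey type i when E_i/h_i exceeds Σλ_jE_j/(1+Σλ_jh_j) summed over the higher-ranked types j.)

Yes

Current rate: (0.076×34)/(1 + 0.076×4.7) = 1.904 kJ/s.
fathead minnows: E/h = 20/6.9 = 2.899 kJ/s.
2.899 > 1.904, so adding fathead minnows raises the average — include it.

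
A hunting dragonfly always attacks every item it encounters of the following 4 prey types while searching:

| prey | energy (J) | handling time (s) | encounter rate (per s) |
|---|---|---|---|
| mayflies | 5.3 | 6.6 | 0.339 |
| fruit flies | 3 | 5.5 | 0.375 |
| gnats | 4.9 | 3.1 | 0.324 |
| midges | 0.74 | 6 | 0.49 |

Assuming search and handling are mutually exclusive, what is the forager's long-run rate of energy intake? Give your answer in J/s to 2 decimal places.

R = Σλ_iE_i / (1 + Σλ_ih_i)
Numerator: 0.339×5.3 + 0.375×3 + 0.324×4.9 + 0.49×0.74 = 4.872
Denominator: 1 + 0.339×6.6 + 0.375×5.5 + 0.324×3.1 + 0.49×6 = 9.244
R = 4.872/9.244 = 0.527 J/s

0.53 J/s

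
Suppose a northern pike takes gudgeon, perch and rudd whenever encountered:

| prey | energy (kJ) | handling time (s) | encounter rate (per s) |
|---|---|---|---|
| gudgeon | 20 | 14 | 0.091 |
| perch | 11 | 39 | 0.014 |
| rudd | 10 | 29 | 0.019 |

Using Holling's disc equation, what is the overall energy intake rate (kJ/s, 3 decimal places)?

0.642 kJ/s

R = (0.091×20 + 0.014×11 + 0.019×10) / (1 + 0.091×14 + 0.014×39 + 0.019×29) = 2.164/3.371 = 0.6419 kJ/s.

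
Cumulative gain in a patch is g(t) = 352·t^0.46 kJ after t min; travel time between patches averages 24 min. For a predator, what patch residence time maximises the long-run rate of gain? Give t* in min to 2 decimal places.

20.44 min

By the marginal value theorem, leave when the instantaneous gain rate g'(t) equals the habitat-wide average g(t)/(T + t).
g'(t) = 0.46·352·t^-0.54. Setting 0.46·352·t^-0.54 = 352·t^0.46/(24+t) gives 0.46(24+t) = t, so 0.54·t = 0.46×24.
t* = 0.46×24/0.54 = 20.44 min.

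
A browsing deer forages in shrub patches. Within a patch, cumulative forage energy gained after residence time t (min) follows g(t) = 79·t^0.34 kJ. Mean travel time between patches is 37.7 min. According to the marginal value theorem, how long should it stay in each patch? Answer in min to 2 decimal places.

19.42 min

By the marginal value theorem, leave when the instantaneous gain rate g'(t) equals the habitat-wide average g(t)/(T + t).
g'(t) = 0.34·79·t^-0.66. Setting 0.34·79·t^-0.66 = 79·t^0.34/(37.7+t) gives 0.34(37.7+t) = t, so 0.66·t = 0.34×37.7.
t* = 0.34×37.7/0.66 = 19.42 min.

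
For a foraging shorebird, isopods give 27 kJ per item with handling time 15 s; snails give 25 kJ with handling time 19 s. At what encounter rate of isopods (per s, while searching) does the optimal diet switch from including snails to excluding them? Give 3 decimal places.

The zero-one rule: include snails iff E₂/h₂ > λE₁/(1+λh₁). Equality gives the switch point.
λE₁h₂ = E₂ + λE₂h₁ ⇒ λ = E₂/(E₁h₂ − E₂h₁) = 25/(513 − 375) = 0.1812 per s.

0.181 per s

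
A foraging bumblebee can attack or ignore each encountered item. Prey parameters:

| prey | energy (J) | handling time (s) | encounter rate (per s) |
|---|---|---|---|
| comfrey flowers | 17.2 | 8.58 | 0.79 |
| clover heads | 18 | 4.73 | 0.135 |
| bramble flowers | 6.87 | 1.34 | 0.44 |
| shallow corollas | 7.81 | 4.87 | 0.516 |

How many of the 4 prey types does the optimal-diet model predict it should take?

Profitabilities (E/h, J/s): bramble flowers 5.13, clover heads 3.81, comfrey flowers 2, shallow corollas 1.6. Add prey in this order while the next type's profitability exceeds the intake rate on those already taken.
Rate on top 1: 1.902. clover heads: 3.81 > 1.902 → include.
Rate on top 2: 2.447. comfrey flowers: 2 < 2.447 → exclude; stop.
Optimal diet: bramble flowers, clover heads — 2 of 4 types.

2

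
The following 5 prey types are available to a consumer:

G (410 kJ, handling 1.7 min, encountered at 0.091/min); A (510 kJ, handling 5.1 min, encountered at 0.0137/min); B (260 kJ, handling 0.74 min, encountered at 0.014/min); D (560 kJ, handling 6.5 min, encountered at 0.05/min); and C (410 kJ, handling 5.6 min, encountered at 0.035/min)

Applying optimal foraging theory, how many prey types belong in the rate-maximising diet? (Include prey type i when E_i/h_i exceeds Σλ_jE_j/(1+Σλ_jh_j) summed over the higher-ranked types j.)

5

E/h in descending order: B 351, G 241, A 100, D 86.2, C 73.2 kJ/min. The optimal diet is the largest prefix of this list for which every included type satisfies E_i/h_i > R on the types above it.
Rate on top 1: 3.603. G: 241 > 3.603 → include.
Rate on top 2: 35.15. A: 100 > 35.15 → include.
Rate on top 3: 38.82. D: 86.2 > 38.82 → include.
Rate on top 4: 48.68. C: 73.2 > 48.68 → include.
Optimal diet: B, G, A, D, C — 5 of 5 types.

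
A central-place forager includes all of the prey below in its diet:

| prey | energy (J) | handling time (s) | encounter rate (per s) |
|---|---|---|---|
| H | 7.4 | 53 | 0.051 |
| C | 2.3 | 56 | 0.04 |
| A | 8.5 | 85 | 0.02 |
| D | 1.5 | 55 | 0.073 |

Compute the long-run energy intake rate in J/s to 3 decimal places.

R = (0.051×7.4 + 0.04×2.3 + 0.02×8.5 + 0.073×1.5) / (1 + 0.051×53 + 0.04×56 + 0.02×85 + 0.073×55) = 0.7489/11.66 = 0.06424 J/s.

0.064 J/s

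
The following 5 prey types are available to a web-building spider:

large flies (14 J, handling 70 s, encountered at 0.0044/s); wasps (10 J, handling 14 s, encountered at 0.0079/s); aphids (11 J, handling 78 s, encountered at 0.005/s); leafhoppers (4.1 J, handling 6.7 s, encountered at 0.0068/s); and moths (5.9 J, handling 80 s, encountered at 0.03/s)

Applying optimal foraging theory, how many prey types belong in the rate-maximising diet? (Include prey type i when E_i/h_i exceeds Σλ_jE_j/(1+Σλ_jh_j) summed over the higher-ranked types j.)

4

Profitabilities (E/h, J/s): wasps 0.714, leafhoppers 0.612, large flies 0.2, aphids 0.141, moths 0.0738. Add prey in this order while the next type's profitability exceeds the intake rate on those already taken.
Rate on top 1: 0.07113. leafhoppers: 0.612 > 0.07113 → include.
Rate on top 2: 0.09244. large flies: 0.2 > 0.09244 → include.
Rate on top 3: 0.1151. aphids: 0.141 > 0.1151 → include.
Rate on top 4: 0.1205. moths: 0.0738 < 0.1205 → exclude; stop.
Optimal diet: wasps, leafhoppers, large flies, aphids — 4 of 5 types.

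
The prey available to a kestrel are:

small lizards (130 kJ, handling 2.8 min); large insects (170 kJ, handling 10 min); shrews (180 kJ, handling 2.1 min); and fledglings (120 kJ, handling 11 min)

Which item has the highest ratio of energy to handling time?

shrews

Profitability E/h (kJ/min): small lizards = 130/2.8 = 46.4, large insects = 170/10 = 17, shrews = 180/2.1 = 85.7, fledglings = 120/11 = 10.9.
Ranked: shrews > small lizards > large insects > fledglings.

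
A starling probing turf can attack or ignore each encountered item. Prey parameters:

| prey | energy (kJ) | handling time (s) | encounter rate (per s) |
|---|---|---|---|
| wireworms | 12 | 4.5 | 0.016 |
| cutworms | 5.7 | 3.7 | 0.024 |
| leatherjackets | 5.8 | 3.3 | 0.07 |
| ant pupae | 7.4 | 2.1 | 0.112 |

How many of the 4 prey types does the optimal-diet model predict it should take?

4

E/h in descending order: ant pupae 3.52, wireworms 2.67, leatherjackets 1.76, cutworms 1.54 kJ/s. The optimal diet is the largest prefix of this list for which every included type satisfies E_i/h_i > R on the types above it.
Rate on top 1: 0.671. wireworms: 2.67 > 0.671 → include.
Rate on top 2: 0.7809. leatherjackets: 1.76 > 0.7809 → include.
Rate on top 3: 0.9276. cutworms: 1.54 > 0.9276 → include.
Optimal diet: ant pupae, wireworms, leatherjackets, cutworms — 4 of 4 types.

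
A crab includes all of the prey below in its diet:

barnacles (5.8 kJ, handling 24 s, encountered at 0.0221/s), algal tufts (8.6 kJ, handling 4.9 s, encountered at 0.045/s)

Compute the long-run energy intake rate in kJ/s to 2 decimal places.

Energy encountered per unit search time: 0.0221×5.8 + 0.045×8.6 = 0.5152 kJ/s.
Handling time per unit search time: 0.0221×24 + 0.045×4.9 = 0.7509.
Rate = 0.5152/(1 + 0.7509) = 0.2942 kJ/s.

0.29 kJ/s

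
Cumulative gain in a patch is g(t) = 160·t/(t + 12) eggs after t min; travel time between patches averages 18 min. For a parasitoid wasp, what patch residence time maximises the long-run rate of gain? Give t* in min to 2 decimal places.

14.70 min

Optimal t* satisfies g'(t*) = g(t*)/(T + t*).
g'(t) = 160·12/(t + 12)². Setting 160·12/(t+12)² = 160t/[(t+12)(18+t)] gives 12(18+t) = t(t+12), so t² = 12×18 = 216.
t* = √216 = 14.7 min.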